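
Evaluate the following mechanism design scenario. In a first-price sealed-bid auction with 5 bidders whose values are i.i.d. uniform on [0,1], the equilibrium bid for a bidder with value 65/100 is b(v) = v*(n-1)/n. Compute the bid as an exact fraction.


Step 1: The symmetric BNE bidding function is b(v) = v * (n-1) / n
Step 2: Substitute v = 13/20 and n = 5
Step 3: b = 13/20 * 4/5
Step 4: b = 13/25

13/25


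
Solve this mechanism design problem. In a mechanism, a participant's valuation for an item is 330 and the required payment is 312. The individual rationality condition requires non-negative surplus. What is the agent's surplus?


Step 1: Surplus = value - payment = 330 - 312 = 18
Step 2: IR is satisfied (surplus >= 0)

18


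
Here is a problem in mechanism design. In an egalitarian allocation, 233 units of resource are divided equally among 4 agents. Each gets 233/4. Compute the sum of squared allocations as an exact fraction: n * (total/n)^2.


Step 1: Each agent's share = 233/4
Step 2: Square of each share = (233/4)^2 = 54289/16
Step 3: Sum of squares = 4 * 54289/16 = 54289/4

54289/4


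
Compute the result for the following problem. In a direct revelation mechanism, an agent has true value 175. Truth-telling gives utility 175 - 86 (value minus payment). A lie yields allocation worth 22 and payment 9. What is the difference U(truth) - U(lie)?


Step 1: U(truth) = value - payment = 175 - 86 = 89
Step 2: U(lie) = allocation - payment = 22 - 9 = 13
Step 3: IC gap = 89 - 13 = 76

76


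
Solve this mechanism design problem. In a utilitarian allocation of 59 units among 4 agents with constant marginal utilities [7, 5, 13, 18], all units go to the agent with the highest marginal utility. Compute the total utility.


Step 1: The marginal utilities are [7, 5, 13, 18]
Step 2: The highest marginal utility is 18
Step 3: All 59 units go to that agent
Step 4: Total utility = 18 * 59 = 1062

1062


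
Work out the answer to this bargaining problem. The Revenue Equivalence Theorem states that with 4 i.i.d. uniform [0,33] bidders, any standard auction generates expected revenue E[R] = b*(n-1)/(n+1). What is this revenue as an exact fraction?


Step 1: By Revenue Equivalence, expected revenue = b*(n-1)/(n+1)
Step 2: Substituting n = 4, b = 33
Step 3: Revenue = 33*(4-1)/(4+1) = 33*3/5
Step 4: Revenue = 99/5

99/5


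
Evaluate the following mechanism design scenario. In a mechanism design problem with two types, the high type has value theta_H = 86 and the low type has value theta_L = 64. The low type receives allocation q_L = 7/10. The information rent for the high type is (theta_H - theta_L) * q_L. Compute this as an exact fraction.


Step 1: theta_H - theta_L = 86 - 64 = 22
Step 2: Information rent = (theta_H - theta_L) * q_L
Step 3: = 22 * 7/10
Step 4: = 77/5

77/5


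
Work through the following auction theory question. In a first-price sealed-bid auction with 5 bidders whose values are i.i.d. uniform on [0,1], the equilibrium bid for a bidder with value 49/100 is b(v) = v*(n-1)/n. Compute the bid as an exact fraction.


Step 1: The symmetric BNE bidding function is b(v) = v * (n-1) / n
Step 2: Substitute v = 49/100 and n = 5
Step 3: b = 49/100 * 4/5
Step 4: b = 49/125

49/125


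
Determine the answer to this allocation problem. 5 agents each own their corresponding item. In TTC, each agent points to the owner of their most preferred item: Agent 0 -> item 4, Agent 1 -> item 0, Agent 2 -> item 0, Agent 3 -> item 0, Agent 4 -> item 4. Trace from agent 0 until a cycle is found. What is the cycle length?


Step 1: Trace the pointer graph from agent 0: 0 -> 4 -> 4
Step 2: A cycle is detected when we revisit agent 4
Step 3: The cycle is: 4 -> 4
Step 4: Cycle length = 1

1


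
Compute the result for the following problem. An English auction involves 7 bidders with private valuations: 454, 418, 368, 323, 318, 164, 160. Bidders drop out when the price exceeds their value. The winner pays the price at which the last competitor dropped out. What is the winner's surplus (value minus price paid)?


Step 1: Identify the highest value: 454
Step 2: Identify the second-highest value: 418
Step 3: The final price = second-highest value = 418
Step 4: Surplus = 454 - 418 = 36

36


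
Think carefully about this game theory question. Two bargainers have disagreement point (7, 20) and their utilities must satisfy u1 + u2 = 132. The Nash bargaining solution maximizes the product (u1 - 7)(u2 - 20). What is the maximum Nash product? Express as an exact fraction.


Step 1: The Nash solution splits surplus symmetrically above the disagreement point
Step 2: u1 = (total + d1 - d2)/2 = (132 + 7 - 20)/2 = 119/2
Step 3: u2 = (total - d1 + d2)/2 = (132 - 7 + 20)/2 = 145/2
Step 4: Nash product = (119/2 - 7) * (145/2 - 20)
Step 5: = 105/2 * 105/2 = 11025/4

11025/4


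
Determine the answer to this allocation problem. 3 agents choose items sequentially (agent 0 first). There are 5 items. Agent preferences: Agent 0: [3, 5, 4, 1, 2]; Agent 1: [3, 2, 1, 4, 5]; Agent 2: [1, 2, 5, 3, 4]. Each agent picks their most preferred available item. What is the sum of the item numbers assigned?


Step 1: Agent 0 picks item 3
Step 2: Agent 1 picks item 2
Step 3: Agent 2 picks item 1
Step 4: Sum = 3 + 2 + 1 = 6

6


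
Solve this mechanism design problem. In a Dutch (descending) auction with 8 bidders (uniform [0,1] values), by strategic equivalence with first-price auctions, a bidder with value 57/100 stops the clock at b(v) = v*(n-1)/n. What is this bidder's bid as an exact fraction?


Step 1: Dutch auctions are strategically equivalent to first-price auctions
Step 2: The equilibrium bid is b(v) = v*(n-1)/n
Step 3: b = 57/100 * 7/8
Step 4: b = 399/800

399/800


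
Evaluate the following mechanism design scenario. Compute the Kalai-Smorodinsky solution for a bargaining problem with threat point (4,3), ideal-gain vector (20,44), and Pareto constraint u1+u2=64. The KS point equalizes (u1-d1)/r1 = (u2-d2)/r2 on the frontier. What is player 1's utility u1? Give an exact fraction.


Step 1: At the KS point, (u1-d1)/r1 = (u2-d2)/r2 = t and u1+u2 = 64
Step 2: u1 = d1 + r1*t and u2 = d2 + r2*t, so (d1 + r1*t) + (d2 + r2*t) = 64
Step 3: t = (64 - 4 - 3)/(20 + 44) = 57/64
Step 4: u1 = d1 + r1*t = 4 + 20 * 57/64 = 349/16
Step 5: (Check: u2 = d2 + r2*t = 675/16; u1+u2 = 349/16 + 675/16 = 64, on the frontier.)

349/16


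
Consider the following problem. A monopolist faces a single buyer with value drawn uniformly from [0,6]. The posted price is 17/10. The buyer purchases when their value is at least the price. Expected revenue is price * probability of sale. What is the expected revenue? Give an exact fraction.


Step 1: Posted price r = 17/10, value support [0,6]
Step 2: P(v >= r) = (6 - 17/10)/6 = 43/60
Step 3: Expected revenue = r * P(v >= r) = 17/10 * 43/60
Step 4: Revenue = 731/600

731/600


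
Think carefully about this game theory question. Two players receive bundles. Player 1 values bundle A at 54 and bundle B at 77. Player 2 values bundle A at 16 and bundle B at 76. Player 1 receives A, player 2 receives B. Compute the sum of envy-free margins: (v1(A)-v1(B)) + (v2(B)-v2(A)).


Step 1: Player 1's margin = v1(A) - v1(B) = 54 - 77 = -23
Step 2: Player 2's margin = v2(B) - v2(A) = 76 - 16 = 60
Step 3: Total margin = -23 + 60 = 37

37


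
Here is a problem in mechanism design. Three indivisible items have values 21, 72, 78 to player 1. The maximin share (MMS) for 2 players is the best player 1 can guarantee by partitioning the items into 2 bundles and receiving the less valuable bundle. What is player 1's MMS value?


Step 1: Item values = 21, 72, 78
Step 2: Enumerate all 2-bundle partitions and take the smaller bundle:
  Partition 1: {21} vs {72,78} -> bundles 21, 150; min = 21
  Partition 2: {72} vs {21,78} -> bundles 72, 99; min = 72
  Partition 3: {78} vs {21,72} -> bundles 78, 93; min = 78
Step 3: MMS = max(21, 72, 78) = 78

78


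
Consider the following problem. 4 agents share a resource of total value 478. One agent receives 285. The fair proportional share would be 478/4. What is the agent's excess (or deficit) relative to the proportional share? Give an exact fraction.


Step 1: Proportional share = 478/4 = 239/2
Step 2: Agent's actual allocation = 285
Step 3: Excess = 285 - 239/2 = 331/2

331/2


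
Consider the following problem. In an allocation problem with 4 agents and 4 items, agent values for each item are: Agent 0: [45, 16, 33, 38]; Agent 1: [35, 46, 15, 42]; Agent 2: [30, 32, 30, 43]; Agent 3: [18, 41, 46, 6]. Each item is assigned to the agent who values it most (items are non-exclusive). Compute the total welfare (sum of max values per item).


Step 1: For each item, find the maximum value among all agents.
Step 2: Item 0 -> Agent 0 (value 45)
Step 3: Item 1 -> Agent 1 (value 46)
Step 4: Item 2 -> Agent 3 (value 46)
Step 5: Item 3 -> Agent 2 (value 43)
Step 6: Total welfare = 45 + 46 + 46 + 43 = 180

180


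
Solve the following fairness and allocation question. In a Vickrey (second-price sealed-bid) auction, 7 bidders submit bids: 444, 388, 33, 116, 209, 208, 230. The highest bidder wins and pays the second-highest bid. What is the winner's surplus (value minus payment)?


Step 1: Sort bids in descending order: 444, 388, 230, 209, 208, 116, 33
Step 2: The winning bid is the highest: 444
Step 3: The payment equals the second-highest bid: 388
Step 4: Surplus = winner's bid - payment = 444 - 388 = 56

56


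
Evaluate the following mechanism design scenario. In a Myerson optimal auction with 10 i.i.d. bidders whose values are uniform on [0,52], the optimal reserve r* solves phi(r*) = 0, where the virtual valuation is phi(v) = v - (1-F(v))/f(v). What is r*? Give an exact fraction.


Step 1: For U[0,52], F(v) = v/52 and f(v) = 1/52
Step 2: phi(v) = v - (1 - v/52)/(1/52) = v - (52 - v) = 2v - 52
Step 3: Set phi(r*) = 0: 2r* - 52 = 0
Step 4: r* = 52/2 = 26 (the number of bidders n = 10 does not enter)

26


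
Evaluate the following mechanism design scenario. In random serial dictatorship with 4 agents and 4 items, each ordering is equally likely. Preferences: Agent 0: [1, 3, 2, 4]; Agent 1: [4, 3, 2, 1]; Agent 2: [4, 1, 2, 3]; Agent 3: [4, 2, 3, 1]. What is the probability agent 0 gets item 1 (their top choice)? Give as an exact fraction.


Step 1: Agent 0 wants item 1
Step 2: There are 24 possible orderings of agents
Step 3: In 18 orderings, agent 0 gets item 1
Step 4: Probability = 18/24 = 3/4

3/4


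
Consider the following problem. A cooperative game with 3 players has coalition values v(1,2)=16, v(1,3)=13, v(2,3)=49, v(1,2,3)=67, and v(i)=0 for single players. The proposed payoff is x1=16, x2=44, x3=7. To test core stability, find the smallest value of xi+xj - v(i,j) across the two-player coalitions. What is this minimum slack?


Step 1: Slack for coalition (1,2): x1+x2 - v12 = 60 - 16 = 44
Step 2: Slack for coalition (1,3): x1+x3 - v13 = 23 - 13 = 10
Step 3: Slack for coalition (2,3): x2+x3 - v23 = 51 - 49 = 2
Step 4: Minimum slack = min(44, 10, 2) = 2, attained by (2,3); no pair can gain by deviating, so the allocation is in the core

2


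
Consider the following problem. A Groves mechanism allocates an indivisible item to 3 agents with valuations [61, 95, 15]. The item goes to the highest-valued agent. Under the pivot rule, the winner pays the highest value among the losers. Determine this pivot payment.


Step 1: The efficient winner is agent 1 with value 95
Step 2: Other agents' values: [61, 15]
Step 3: Pivot payment = max(others) = 61
Step 4: The winner pays 61

61


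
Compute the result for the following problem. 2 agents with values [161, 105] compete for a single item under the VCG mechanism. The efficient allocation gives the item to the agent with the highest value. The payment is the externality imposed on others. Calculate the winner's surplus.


Step 1: The winner is the agent with the highest value: agent 0 with value 161
Step 2: Values of other agents: [105]
Step 3: VCG payment = max of others' values = 105
Step 4: Surplus = 161 - 105 = 56

56


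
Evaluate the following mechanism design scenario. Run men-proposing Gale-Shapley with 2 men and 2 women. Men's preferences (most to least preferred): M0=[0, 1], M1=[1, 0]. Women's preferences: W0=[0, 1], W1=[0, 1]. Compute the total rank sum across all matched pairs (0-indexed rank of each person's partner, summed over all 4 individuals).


Step 1: Run Gale-Shapley (men propose, women hold best offer):
  M0 proposes to W0; she accepts
  M1 proposes to W1; she accepts
Step 2: Final matching: W0-M0, W1-M1
Step 3: 0-indexed ranks (man's rank of his match, then woman's): 0 + 0 + 0 + 1
Step 4: Total rank sum = 1

1


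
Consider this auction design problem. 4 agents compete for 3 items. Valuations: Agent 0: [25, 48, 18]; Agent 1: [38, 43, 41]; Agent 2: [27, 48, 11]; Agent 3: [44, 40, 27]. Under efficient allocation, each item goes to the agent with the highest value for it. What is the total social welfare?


Step 1: For each item, find the maximum value among all agents.
Step 2: Item 0 -> Agent 3 (value 44)
Step 3: Item 1 -> Agent 0 (value 48)
Step 4: Item 2 -> Agent 1 (value 41)
Step 5: Total welfare = 44 + 48 + 41 = 133

133


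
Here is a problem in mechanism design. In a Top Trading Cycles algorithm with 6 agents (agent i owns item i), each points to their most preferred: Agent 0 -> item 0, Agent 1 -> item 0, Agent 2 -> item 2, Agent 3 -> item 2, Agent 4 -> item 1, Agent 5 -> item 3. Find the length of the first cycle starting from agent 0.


Step 1: Trace the pointer graph from agent 0: 0 -> 0
Step 2: A cycle is detected when we revisit agent 0
Step 3: The cycle is: 0 -> 0
Step 4: Cycle length = 1

1


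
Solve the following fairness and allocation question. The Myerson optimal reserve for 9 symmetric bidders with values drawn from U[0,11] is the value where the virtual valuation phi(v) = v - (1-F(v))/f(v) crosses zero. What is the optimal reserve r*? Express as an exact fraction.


Step 1: For U[0,11], F(v) = v/11 and f(v) = 1/11
Step 2: phi(v) = v - (1 - v/11)/(1/11) = v - (11 - v) = 2v - 11
Step 3: Set phi(r*) = 0: 2r* - 11 = 0
Step 4: r* = 11/2 (the number of bidders n = 9 does not enter)

11/2


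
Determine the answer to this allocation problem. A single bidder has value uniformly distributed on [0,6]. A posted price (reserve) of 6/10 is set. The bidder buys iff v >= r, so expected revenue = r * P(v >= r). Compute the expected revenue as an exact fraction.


Step 1: Posted price r = 3/5, value support [0,6]
Step 2: P(v >= r) = (6 - 3/5)/6 = 9/10
Step 3: Expected revenue = r * P(v >= r) = 3/5 * 9/10
Step 4: Revenue = 27/50

27/50


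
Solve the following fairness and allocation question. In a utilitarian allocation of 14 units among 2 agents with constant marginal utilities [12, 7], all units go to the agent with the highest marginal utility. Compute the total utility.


Step 1: The marginal utilities are [12, 7]
Step 2: The highest marginal utility is 12
Step 3: All 14 units go to that agent
Step 4: Total utility = 12 * 14 = 168

168


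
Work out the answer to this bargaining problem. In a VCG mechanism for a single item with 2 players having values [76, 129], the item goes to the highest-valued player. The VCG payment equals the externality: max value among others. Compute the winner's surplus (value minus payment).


Step 1: The winner is the agent with the highest value: agent 1 with value 129
Step 2: Values of other agents: [76]
Step 3: VCG payment = max of others' values = 76
Step 4: Surplus = 129 - 76 = 53

53


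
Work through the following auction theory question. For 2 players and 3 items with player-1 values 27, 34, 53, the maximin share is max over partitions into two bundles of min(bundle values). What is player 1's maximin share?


Step 1: Item values = 27, 34, 53
Step 2: Enumerate all 2-bundle partitions and take the smaller bundle:
  Partition 1: {27} vs {34,53} -> bundles 27, 87; min = 27
  Partition 2: {34} vs {27,53} -> bundles 34, 80; min = 34
  Partition 3: {53} vs {27,34} -> bundles 53, 61; min = 53
Step 3: MMS = max(27, 34, 53) = 53

53


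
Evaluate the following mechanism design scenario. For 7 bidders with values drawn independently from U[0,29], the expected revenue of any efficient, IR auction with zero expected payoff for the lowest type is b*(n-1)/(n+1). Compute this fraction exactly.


Step 1: By Revenue Equivalence, expected revenue = b*(n-1)/(n+1)
Step 2: Substituting n = 7, b = 29
Step 3: Revenue = 29*(7-1)/(7+1) = 29*6/8
Step 4: Revenue = 174/8 = 87/4

87/4


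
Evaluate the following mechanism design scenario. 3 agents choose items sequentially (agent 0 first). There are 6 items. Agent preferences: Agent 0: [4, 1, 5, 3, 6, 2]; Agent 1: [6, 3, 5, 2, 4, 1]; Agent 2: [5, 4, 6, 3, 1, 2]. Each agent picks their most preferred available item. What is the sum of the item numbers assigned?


Step 1: Agent 0 picks item 4
Step 2: Agent 1 picks item 6
Step 3: Agent 2 picks item 5
Step 4: Sum = 4 + 6 + 5 = 15

15


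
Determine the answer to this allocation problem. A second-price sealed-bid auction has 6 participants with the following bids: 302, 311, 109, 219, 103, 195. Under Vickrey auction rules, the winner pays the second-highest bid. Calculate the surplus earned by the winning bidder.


Step 1: Sort bids in descending order: 311, 302, 219, 195, 109, 103
Step 2: The winning bid is the highest: 311
Step 3: The payment equals the second-highest bid: 302
Step 4: Surplus = winner's bid - payment = 311 - 302 = 9

9


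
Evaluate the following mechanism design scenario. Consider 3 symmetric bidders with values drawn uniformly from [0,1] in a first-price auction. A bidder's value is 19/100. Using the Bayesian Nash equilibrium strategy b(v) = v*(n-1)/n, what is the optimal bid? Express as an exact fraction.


Step 1: The symmetric BNE bidding function is b(v) = v * (n-1) / n
Step 2: Substitute v = 19/100 and n = 3
Step 3: b = 19/100 * 2/3
Step 4: b = 19/150

19/150


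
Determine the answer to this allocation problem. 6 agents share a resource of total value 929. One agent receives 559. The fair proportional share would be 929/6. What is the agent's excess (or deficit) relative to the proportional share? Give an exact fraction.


Step 1: Proportional share = 929/6
Step 2: Agent's actual allocation = 559
Step 3: Excess = 559 - 929/6 = 2425/6

2425/6


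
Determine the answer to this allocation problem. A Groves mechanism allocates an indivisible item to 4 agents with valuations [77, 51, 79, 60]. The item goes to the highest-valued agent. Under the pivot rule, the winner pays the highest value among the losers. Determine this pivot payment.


Step 1: The efficient winner is agent 2 with value 79
Step 2: Other agents' values: [77, 51, 60]
Step 3: Pivot payment = max(others) = 77
Step 4: The winner pays 77

77


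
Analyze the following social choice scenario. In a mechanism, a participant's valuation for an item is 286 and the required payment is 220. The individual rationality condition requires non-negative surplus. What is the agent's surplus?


Step 1: Surplus = value - payment = 286 - 220 = 66
Step 2: IR is satisfied (surplus >= 0)

66


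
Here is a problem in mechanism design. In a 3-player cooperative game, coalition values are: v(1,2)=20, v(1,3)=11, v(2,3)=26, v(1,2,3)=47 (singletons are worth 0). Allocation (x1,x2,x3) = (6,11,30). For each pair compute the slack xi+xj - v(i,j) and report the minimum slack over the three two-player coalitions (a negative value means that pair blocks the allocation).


Step 1: Slack for coalition (1,2): x1+x2 - v12 = 17 - 20 = -3
Step 2: Slack for coalition (1,3): x1+x3 - v13 = 36 - 11 = 25
Step 3: Slack for coalition (2,3): x2+x3 - v23 = 41 - 26 = 15
Step 4: Minimum slack = min(-3, 25, 15) = -3, attained by (1,2); coalition (1,2) can block (slack < 0), so the allocation is not in the core

-3


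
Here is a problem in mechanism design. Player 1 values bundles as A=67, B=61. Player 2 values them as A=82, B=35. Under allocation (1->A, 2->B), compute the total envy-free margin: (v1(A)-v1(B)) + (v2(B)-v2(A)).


Step 1: Player 1's margin = v1(A) - v1(B) = 67 - 61 = 6
Step 2: Player 2's margin = v2(B) - v2(A) = 35 - 82 = -47
Step 3: Total margin = 6 + -47 = -41

-41


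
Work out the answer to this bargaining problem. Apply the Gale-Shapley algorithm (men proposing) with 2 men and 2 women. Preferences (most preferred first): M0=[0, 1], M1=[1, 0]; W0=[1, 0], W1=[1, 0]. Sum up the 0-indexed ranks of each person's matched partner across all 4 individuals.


Step 1: Run Gale-Shapley (men propose, women hold best offer):
  M0 proposes to W0; she accepts
  M1 proposes to W1; she accepts
Step 2: Final matching: W0-M0, W1-M1
Step 3: 0-indexed ranks (man's rank of his match, then woman's): 0 + 1 + 0 + 0
Step 4: Total rank sum = 1

1


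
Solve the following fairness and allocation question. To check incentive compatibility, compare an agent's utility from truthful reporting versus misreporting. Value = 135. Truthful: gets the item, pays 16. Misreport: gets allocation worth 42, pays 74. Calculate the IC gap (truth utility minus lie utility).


Step 1: U(truth) = value - payment = 135 - 16 = 119
Step 2: U(lie) = allocation - payment = 42 - 74 = -32
Step 3: IC gap = 119 - (-32) = 151

151


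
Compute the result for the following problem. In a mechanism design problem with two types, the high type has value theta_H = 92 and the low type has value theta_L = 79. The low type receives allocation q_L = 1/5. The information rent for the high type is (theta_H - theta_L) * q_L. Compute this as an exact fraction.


Step 1: theta_H - theta_L = 92 - 79 = 13
Step 2: Information rent = (theta_H - theta_L) * q_L
Step 3: = 13 * 1/5
Step 4: = 13/5

13/5


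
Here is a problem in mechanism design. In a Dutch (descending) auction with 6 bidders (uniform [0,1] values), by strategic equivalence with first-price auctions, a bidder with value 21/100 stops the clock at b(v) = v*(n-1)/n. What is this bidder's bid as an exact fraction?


Step 1: Dutch auctions are strategically equivalent to first-price auctions
Step 2: The equilibrium bid is b(v) = v*(n-1)/n
Step 3: b = 21/100 * 5/6
Step 4: b = 7/40

7/40


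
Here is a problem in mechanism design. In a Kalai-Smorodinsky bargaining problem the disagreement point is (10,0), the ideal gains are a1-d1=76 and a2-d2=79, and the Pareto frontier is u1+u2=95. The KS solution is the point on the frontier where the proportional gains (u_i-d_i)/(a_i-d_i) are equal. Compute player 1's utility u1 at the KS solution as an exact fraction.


Step 1: At the KS point, (u1-d1)/r1 = (u2-d2)/r2 = t and u1+u2 = 95
Step 2: u1 = d1 + r1*t and u2 = d2 + r2*t, so (d1 + r1*t) + (d2 + r2*t) = 95
Step 3: t = (95 - 10 - 0)/(76 + 79) = 85/155 = 17/31
Step 4: u1 = d1 + r1*t = 10 + 76 * 17/31 = 1602/31
Step 5: (Check: u2 = d2 + r2*t = 1343/31; u1+u2 = 1602/31 + 1343/31 = 95, on the frontier.)

1602/31


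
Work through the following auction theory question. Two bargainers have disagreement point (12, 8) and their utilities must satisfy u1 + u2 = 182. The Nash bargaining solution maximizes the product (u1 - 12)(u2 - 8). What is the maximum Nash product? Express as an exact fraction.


Step 1: The Nash solution splits surplus symmetrically above the disagreement point
Step 2: u1 = (total + d1 - d2)/2 = (182 + 12 - 8)/2 = 93
Step 3: u2 = (total - d1 + d2)/2 = (182 - 12 + 8)/2 = 89
Step 4: Nash product = (93 - 12) * (89 - 8)
Step 5: = 81 * 81 = 6561

6561


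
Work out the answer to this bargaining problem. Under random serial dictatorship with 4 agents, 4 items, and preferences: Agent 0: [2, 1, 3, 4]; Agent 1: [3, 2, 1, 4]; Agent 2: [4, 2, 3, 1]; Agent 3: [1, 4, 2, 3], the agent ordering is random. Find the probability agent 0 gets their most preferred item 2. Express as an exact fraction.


Step 1: Agent 0 wants item 2
Step 2: There are 24 possible orderings of agents
Step 3: In 24 orderings, agent 0 gets item 2
Step 4: Probability = 24/24 = 1

1


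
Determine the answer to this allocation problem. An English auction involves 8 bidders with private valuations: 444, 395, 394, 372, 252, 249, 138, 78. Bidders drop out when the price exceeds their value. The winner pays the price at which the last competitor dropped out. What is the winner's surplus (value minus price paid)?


Step 1: Identify the highest value: 444
Step 2: Identify the second-highest value: 395
Step 3: The final price = second-highest value = 395
Step 4: Surplus = 444 - 395 = 49

49


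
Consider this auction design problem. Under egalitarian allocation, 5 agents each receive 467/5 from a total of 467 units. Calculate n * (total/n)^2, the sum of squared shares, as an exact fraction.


Step 1: Each agent's share = 467/5
Step 2: Square of each share = (467/5)^2 = 218089/25
Step 3: Sum of squares = 5 * 218089/25 = 218089/5

218089/5


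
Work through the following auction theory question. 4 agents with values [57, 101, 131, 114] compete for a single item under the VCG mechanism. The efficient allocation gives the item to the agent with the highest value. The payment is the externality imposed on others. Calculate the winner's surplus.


Step 1: The winner is the agent with the highest value: agent 2 with value 131
Step 2: Values of other agents: [57, 101, 114]
Step 3: VCG payment = max of others' values = 114
Step 4: Surplus = 131 - 114 = 17

17


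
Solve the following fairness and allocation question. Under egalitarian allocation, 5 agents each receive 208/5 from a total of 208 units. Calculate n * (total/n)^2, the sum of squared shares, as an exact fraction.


Step 1: Each agent's share = 208/5
Step 2: Square of each share = (208/5)^2 = 43264/25
Step 3: Sum of squares = 5 * 43264/25 = 43264/5

43264/5


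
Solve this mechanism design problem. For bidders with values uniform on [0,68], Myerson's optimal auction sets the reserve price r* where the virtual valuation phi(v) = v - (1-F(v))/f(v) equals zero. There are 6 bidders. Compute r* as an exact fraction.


Step 1: For U[0,68], F(v) = v/68 and f(v) = 1/68
Step 2: phi(v) = v - (1 - v/68)/(1/68) = v - (68 - v) = 2v - 68
Step 3: Set phi(r*) = 0: 2r* - 68 = 0
Step 4: r* = 68/2 = 34 (the number of bidders n = 6 does not enter)

34


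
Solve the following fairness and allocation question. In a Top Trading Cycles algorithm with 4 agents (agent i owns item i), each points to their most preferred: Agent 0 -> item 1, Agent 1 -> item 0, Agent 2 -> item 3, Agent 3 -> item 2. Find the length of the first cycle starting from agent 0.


Step 1: Trace the pointer graph from agent 0: 0 -> 1 -> 0
Step 2: A cycle is detected when we revisit agent 0
Step 3: The cycle is: 0 -> 1 -> 0
Step 4: Cycle length = 2

2


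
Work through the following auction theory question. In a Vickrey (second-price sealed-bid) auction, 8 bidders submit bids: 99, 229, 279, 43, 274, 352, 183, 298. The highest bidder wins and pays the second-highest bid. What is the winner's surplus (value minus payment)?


Step 1: Sort bids in descending order: 352, 298, 279, 274, 229, 183, 99, 43
Step 2: The winning bid is the highest: 352
Step 3: The payment equals the second-highest bid: 298
Step 4: Surplus = winner's bid - payment = 352 - 298 = 54

54


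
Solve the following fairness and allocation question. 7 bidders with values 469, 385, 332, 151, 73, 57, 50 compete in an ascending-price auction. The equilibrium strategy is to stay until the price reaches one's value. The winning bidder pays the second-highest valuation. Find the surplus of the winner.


Step 1: Identify the highest value: 469
Step 2: Identify the second-highest value: 385
Step 3: The final price = second-highest value = 385
Step 4: Surplus = 469 - 385 = 84

84


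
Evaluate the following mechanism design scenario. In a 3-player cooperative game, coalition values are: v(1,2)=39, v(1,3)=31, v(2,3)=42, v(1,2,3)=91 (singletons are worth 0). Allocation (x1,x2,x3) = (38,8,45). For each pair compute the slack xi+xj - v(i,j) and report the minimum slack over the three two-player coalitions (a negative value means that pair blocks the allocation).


Step 1: Slack for coalition (1,2): x1+x2 - v12 = 46 - 39 = 7
Step 2: Slack for coalition (1,3): x1+x3 - v13 = 83 - 31 = 52
Step 3: Slack for coalition (2,3): x2+x3 - v23 = 53 - 42 = 11
Step 4: Minimum slack = min(7, 52, 11) = 7, attained by (1,2); no pair can gain by deviating, so the allocation is in the core

7


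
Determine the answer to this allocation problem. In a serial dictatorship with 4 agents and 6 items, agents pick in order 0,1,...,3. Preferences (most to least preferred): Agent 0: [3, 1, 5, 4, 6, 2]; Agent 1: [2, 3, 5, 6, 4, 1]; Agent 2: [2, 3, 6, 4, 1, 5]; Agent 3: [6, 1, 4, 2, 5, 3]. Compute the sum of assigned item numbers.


Step 1: Agent 0 picks item 3
Step 2: Agent 1 picks item 2
Step 3: Agent 2 picks item 6
Step 4: Agent 3 picks item 1
Step 5: Sum = 3 + 2 + 6 + 1 = 12

12


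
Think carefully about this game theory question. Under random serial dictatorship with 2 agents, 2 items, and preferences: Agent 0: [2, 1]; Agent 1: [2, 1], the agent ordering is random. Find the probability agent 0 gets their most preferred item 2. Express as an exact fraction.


Step 1: Agent 0 wants item 2
Step 2: There are 2 possible orderings of agents
Step 3: In 1 orderings, agent 0 gets item 2
Step 4: Probability = 1/2

1/2


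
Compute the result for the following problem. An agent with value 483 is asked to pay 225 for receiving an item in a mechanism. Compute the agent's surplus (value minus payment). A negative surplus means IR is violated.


Step 1: Surplus = value - payment = 483 - 225 = 258
Step 2: IR is satisfied (surplus >= 0)

258


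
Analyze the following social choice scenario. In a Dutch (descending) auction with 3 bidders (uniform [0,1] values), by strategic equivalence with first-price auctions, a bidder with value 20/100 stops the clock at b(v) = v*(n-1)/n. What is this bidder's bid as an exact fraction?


Step 1: Dutch auctions are strategically equivalent to first-price auctions
Step 2: The equilibrium bid is b(v) = v*(n-1)/n
Step 3: b = 1/5 * 2/3
Step 4: b = 2/15

2/15


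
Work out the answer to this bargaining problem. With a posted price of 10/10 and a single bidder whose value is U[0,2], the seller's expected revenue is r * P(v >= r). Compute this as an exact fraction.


Step 1: Posted price r = 1, value support [0,2]
Step 2: P(v >= r) = (2 - 1)/2 = 1/2
Step 3: Expected revenue = r * P(v >= r) = 1 * 1/2
Step 4: Revenue = 1/2

1/2


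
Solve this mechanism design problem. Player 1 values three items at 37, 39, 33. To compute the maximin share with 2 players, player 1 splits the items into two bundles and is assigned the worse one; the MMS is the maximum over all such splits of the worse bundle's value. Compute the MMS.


Step 1: Item values = 37, 39, 33
Step 2: Enumerate all 2-bundle partitions and take the smaller bundle:
  Partition 1: {37} vs {39,33} -> bundles 37, 72; min = 37
  Partition 2: {39} vs {37,33} -> bundles 39, 70; min = 39
  Partition 3: {33} vs {37,39} -> bundles 33, 76; min = 33
Step 3: MMS = max(37, 39, 33) = 39

39


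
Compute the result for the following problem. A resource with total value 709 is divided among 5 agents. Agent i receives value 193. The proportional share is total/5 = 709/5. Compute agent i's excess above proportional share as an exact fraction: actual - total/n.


Step 1: Proportional share = 709/5
Step 2: Agent's actual allocation = 193
Step 3: Excess = 193 - 709/5 = 256/5

256/5


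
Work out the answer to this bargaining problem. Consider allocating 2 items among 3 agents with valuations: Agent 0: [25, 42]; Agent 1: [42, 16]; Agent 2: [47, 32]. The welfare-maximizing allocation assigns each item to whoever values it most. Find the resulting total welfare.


Step 1: For each item, find the maximum value among all agents.
Step 2: Item 0 -> Agent 2 (value 47)
Step 3: Item 1 -> Agent 0 (value 42)
Step 4: Total welfare = 47 + 42 = 89

89


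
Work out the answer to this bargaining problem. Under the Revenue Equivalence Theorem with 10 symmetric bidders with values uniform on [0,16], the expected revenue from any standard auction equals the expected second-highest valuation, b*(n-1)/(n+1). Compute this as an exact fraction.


Step 1: By Revenue Equivalence, expected revenue = b*(n-1)/(n+1)
Step 2: Substituting n = 10, b = 16
Step 3: Revenue = 16*(10-1)/(10+1) = 16*9/11
Step 4: Revenue = 144/11

144/11


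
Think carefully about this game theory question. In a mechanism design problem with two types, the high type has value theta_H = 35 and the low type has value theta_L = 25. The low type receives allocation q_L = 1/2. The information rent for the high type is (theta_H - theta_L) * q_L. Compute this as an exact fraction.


Step 1: theta_H - theta_L = 35 - 25 = 10
Step 2: Information rent = (theta_H - theta_L) * q_L
Step 3: = 10 * 1/2
Step 4: = 5

5


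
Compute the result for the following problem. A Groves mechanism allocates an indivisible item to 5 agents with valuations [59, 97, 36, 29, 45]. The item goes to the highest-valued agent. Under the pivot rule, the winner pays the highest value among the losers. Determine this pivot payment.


Step 1: The efficient winner is agent 1 with value 97
Step 2: Other agents' values: [59, 36, 29, 45]
Step 3: Pivot payment = max(others) = 59
Step 4: The winner pays 59

59


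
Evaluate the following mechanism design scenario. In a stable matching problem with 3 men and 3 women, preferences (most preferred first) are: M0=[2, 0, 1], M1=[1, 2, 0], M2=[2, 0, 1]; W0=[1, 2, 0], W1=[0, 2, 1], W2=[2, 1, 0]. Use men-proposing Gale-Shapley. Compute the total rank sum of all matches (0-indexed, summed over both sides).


Step 1: Run Gale-Shapley (men propose, women hold best offer):
  M0 proposes to W2; she accepts
  M1 proposes to W1; she accepts
  M2 proposes to W2; she switches from M0
  M0 proposes to W0; she accepts
Step 2: Final matching: W0-M0, W1-M1, W2-M2
Step 3: 0-indexed ranks (man's rank of his match, then woman's): 1 + 2 + 0 + 2 + 0 + 0
Step 4: Total rank sum = 5

5


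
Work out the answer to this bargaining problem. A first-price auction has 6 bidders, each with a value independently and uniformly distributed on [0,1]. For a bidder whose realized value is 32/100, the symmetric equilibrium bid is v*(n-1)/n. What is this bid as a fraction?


Step 1: The symmetric BNE bidding function is b(v) = v * (n-1) / n
Step 2: Substitute v = 8/25 and n = 6
Step 3: b = 8/25 * 5/6
Step 4: b = 4/15

4/15


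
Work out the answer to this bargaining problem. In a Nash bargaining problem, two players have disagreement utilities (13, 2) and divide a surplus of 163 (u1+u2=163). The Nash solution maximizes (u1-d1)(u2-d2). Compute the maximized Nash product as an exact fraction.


Step 1: The Nash solution splits surplus symmetrically above the disagreement point
Step 2: u1 = (total + d1 - d2)/2 = (163 + 13 - 2)/2 = 87
Step 3: u2 = (total - d1 + d2)/2 = (163 - 13 + 2)/2 = 76
Step 4: Nash product = (87 - 13) * (76 - 2)
Step 5: = 74 * 74 = 5476

5476


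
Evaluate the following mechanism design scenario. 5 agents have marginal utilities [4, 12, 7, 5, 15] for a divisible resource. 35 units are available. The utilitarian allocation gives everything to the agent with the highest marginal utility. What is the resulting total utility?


Step 1: The marginal utilities are [4, 12, 7, 5, 15]
Step 2: The highest marginal utility is 15
Step 3: All 35 units go to that agent
Step 4: Total utility = 15 * 35 = 525

525


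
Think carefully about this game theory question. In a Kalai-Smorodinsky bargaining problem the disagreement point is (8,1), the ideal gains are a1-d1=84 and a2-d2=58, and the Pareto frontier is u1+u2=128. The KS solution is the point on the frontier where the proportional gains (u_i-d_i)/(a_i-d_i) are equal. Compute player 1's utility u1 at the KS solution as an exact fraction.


Step 1: At the KS point, (u1-d1)/r1 = (u2-d2)/r2 = t and u1+u2 = 128
Step 2: u1 = d1 + r1*t and u2 = d2 + r2*t, so (d1 + r1*t) + (d2 + r2*t) = 128
Step 3: t = (128 - 8 - 1)/(84 + 58) = 119/142
Step 4: u1 = d1 + r1*t = 8 + 84 * 119/142 = 5566/71
Step 5: (Check: u2 = d2 + r2*t = 3522/71; u1+u2 = 5566/71 + 3522/71 = 128, on the frontier.)

5566/71


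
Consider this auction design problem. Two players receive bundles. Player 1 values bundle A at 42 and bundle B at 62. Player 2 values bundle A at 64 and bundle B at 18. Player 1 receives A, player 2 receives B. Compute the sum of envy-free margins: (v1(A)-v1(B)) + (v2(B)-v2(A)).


Step 1: Player 1's margin = v1(A) - v1(B) = 42 - 62 = -20
Step 2: Player 2's margin = v2(B) - v2(A) = 18 - 64 = -46
Step 3: Total margin = -20 + -46 = -66

-66


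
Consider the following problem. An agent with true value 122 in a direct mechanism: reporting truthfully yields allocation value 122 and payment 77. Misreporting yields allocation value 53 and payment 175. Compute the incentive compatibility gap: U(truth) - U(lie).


Step 1: U(truth) = value - payment = 122 - 77 = 45
Step 2: U(lie) = allocation - payment = 53 - 175 = -122
Step 3: IC gap = 45 - (-122) = 167

167


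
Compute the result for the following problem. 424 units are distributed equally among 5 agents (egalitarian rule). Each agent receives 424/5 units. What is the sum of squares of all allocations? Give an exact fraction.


Step 1: Each agent's share = 424/5
Step 2: Square of each share = (424/5)^2 = 179776/25
Step 3: Sum of squares = 5 * 179776/25 = 179776/5

179776/5


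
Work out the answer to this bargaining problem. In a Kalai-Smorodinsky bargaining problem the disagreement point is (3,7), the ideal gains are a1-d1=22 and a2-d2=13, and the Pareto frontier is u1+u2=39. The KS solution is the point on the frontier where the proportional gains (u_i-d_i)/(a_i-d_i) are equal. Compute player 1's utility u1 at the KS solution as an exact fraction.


Step 1: At the KS point, (u1-d1)/r1 = (u2-d2)/r2 = t and u1+u2 = 39
Step 2: u1 = d1 + r1*t and u2 = d2 + r2*t, so (d1 + r1*t) + (d2 + r2*t) = 39
Step 3: t = (39 - 3 - 7)/(22 + 13) = 29/35
Step 4: u1 = d1 + r1*t = 3 + 22 * 29/35 = 743/35
Step 5: (Check: u2 = d2 + r2*t = 622/35; u1+u2 = 743/35 + 622/35 = 39, on the frontier.)

743/35


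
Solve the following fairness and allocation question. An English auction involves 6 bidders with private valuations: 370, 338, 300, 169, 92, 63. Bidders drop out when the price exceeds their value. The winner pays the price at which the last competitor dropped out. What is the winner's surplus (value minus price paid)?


Step 1: Identify the highest value: 370
Step 2: Identify the second-highest value: 338
Step 3: The final price = second-highest value = 338
Step 4: Surplus = 370 - 338 = 32

32


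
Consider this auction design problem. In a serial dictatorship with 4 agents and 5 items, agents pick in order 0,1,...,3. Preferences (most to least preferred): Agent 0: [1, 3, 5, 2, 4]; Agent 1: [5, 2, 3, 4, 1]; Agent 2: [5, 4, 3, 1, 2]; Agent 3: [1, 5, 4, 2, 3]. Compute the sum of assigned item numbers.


Step 1: Agent 0 picks item 1
Step 2: Agent 1 picks item 5
Step 3: Agent 2 picks item 4
Step 4: Agent 3 picks item 2
Step 5: Sum = 1 + 5 + 4 + 2 = 12

12


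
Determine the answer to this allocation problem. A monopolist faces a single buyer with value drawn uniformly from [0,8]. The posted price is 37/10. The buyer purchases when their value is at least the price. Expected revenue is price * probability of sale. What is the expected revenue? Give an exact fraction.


Step 1: Posted price r = 37/10, value support [0,8]
Step 2: P(v >= r) = (8 - 37/10)/8 = 43/80
Step 3: Expected revenue = r * P(v >= r) = 37/10 * 43/80
Step 4: Revenue = 1591/800

1591/800


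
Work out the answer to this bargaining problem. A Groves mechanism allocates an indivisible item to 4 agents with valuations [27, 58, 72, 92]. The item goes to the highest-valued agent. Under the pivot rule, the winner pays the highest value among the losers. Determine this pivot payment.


Step 1: The efficient winner is agent 3 with value 92
Step 2: Other agents' values: [27, 58, 72]
Step 3: Pivot payment = max(others) = 72
Step 4: The winner pays 72

72
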